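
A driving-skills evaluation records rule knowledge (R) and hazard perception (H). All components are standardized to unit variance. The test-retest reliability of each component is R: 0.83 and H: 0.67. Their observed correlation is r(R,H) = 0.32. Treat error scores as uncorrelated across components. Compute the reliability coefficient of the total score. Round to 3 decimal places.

0.811

Var(R+H) = 2 + 2·[0.32] = 2 + 0.64 = 2.64.
Under uncorrelated errors the observed covariances equal the true-score covariances, so only the own-variance terms attenuate.
True-score variance = [0.83 + 0.67] + 0.64 = 1.5 + 0.64 = 2.14.
Reliability = 2.14 / 2.64 = 0.811.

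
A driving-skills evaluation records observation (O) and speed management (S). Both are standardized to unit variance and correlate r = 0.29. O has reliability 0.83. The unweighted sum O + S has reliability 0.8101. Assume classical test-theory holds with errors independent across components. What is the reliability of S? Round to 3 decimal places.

0.680

Var(O+S) = 2 + 2·0.29 = 2.580.
True-score variance = ρ_O + ρ_S + 2·0.29, so 0.8101 = (0.83 + ρ_S + 0.58) / 2.580.
ρ_S = 0.8101·2.580 − 0.83 − 0.58 = 0.680.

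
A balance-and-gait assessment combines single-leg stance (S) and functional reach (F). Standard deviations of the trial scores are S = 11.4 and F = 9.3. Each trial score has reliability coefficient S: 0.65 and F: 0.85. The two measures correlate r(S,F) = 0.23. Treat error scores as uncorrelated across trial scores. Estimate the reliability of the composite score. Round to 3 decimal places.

0.780

Var(S+F) = 11.4² + 9.3² + 2·[11.4·9.3·0.23] = 216.45 + 48.7692 = 265.219.
Under uncorrelated errors the observed covariances equal the true-score covariances, so only the own-variance terms attenuate.
True-score variance = [11.4²·0.65 + 9.3²·0.85] + 48.7692 = 157.99 + 48.7692 = 206.76.
Reliability = 206.76 / 265.219 = 0.780.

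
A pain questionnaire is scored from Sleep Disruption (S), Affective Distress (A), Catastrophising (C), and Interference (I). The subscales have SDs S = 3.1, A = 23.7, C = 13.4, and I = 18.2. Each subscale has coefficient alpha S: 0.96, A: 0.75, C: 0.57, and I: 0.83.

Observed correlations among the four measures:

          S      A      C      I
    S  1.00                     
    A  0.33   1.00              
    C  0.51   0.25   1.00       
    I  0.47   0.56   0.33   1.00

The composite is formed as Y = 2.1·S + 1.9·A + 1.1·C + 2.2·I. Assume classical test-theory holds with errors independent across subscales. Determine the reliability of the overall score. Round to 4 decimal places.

0.8780

Var(Y) = 2.1²·3.1² + 1.9²·23.7² + 1.1²·13.4² + 2.2²·18.2² + 2·[3.99·3.1·23.7·0.33 + 2.31·3.1·13.4·0.51 + 4.62·3.1·18.2·0.47 + 2.09·23.7·13.4·0.25 + 4.18·23.7·18.2·0.56 + 2.42·13.4·18.2·0.33] = 3890.55 + 3277.13 = 7167.68.
Under uncorrelated errors the observed covariances equal the true-score covariances, so only the own-variance terms attenuate.
True-score variance = [2.1²·3.1²·0.96 + 1.9²·23.7²·0.75 + 1.1²·13.4²·0.57 + 2.2²·18.2²·0.83] + 3277.13 = 3015.96 + 3277.13 = 6293.09.
Reliability = 6293.09 / 7167.68 = 0.8780.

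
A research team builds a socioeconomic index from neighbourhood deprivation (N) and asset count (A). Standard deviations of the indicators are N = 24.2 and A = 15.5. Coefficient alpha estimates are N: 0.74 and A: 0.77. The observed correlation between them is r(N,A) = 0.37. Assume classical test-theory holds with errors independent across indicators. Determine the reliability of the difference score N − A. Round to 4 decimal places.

0.6215

Var(N−A) = 24.2² + 15.5² − 2·24.2·15.5·0.37 = 825.89 − 277.574 = 548.316.
Under uncorrelated errors the observed covariances equal the true-score covariances, so only the own-variance terms attenuate.
True-score variance = [24.2²·0.74 + 15.5²·0.77] − 277.574 = 618.366 − 277.574 = 340.792.
Reliability = 340.792 / 548.316 = 0.6215.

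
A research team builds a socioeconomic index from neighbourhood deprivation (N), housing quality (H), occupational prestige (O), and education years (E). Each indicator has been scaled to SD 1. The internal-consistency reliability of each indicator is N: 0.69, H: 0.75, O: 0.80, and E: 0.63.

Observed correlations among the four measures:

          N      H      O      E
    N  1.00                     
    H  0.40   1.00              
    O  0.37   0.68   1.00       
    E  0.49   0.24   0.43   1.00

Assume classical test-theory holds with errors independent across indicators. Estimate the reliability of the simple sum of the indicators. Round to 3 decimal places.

0.877

Var(N+H+O+E) = 4 + 2·[0.40 + 0.37 + 0.49 + 0.68 + 0.24 + 0.43] = 4 + 5.22 = 9.22.
With uncorrelated errors the cross-covariances are all true-score covariance, so they carry over unchanged; only the diagonal terms shrink to ρᵢσᵢ².
True-score variance = [0.69 + 0.75 + 0.80 + 0.63] + 5.22 = 2.87 + 5.22 = 8.09.
Reliability = 8.09 / 9.22 = 0.877.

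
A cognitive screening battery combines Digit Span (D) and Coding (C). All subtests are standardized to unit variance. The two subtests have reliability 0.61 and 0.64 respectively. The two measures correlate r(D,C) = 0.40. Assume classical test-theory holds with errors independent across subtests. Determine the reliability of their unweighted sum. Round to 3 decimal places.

0.732

Var(D+C) = 2 + 2·[0.40] = 2 + 0.8 = 2.8.
With uncorrelated errors the cross-covariances are all true-score covariance, so they carry over unchanged; only the diagonal terms shrink to ρᵢσᵢ².
True-score variance = [0.61 + 0.64] + 0.8 = 1.25 + 0.8 = 2.05.
Reliability = 2.05 / 2.8 = 0.732.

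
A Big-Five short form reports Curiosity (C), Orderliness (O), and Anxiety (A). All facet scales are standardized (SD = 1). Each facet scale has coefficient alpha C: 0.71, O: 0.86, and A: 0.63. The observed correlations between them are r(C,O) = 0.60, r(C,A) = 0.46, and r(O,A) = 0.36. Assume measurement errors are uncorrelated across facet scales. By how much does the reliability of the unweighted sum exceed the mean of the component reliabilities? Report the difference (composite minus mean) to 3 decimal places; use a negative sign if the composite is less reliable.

Var(sum) = 3 + 2.84 = 5.84; true-score variance = 2.2 + 2.84 = 5.04; composite reliability = 0.8630.
Mean component reliability = 0.7333.
Difference = 0.8630 − 0.7333 = 0.130.

0.130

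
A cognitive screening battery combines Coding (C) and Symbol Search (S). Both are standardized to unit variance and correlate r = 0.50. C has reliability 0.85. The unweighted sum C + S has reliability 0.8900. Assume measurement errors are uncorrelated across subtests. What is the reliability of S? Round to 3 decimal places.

Var(C+S) = 2 + 2·0.50 = 3.000.
True-score variance = ρ_C + ρ_S + 2·0.50, so 0.8900 = (0.85 + ρ_S + 1.00) / 3.000.
ρ_S = 0.8900·3.000 − 0.85 − 1.00 = 0.820.

0.820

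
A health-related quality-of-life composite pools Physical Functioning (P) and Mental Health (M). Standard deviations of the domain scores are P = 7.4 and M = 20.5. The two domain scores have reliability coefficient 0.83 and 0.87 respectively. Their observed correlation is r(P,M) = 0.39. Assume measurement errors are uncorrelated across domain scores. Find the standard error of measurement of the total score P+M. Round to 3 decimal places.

7.996

Var(total) = 475.01 + 118.326 = 593.336.
True-score variance = 411.068 + 118.326 = 529.394, so reliability = 0.8922.
Error variance = 593.336 − 529.394 = 63.9417; SEM = √63.9417 = 7.996.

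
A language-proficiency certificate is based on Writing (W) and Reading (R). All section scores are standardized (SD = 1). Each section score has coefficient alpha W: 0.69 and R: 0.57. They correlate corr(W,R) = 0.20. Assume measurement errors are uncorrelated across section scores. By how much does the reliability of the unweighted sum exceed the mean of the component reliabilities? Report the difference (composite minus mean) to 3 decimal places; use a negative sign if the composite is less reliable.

Var(sum) = 2 + 0.4 = 2.4; true-score variance = 1.26 + 0.4 = 1.66; composite reliability = 0.6917.
Mean component reliability = 0.6300.
Difference = 0.6917 − 0.6300 = 0.062.

0.062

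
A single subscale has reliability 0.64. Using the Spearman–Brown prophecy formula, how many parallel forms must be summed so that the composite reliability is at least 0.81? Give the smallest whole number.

k ≥ ρ*(1−ρ₁)/(ρ₁(1−ρ*)) = 0.81·0.36 / (0.64·0.19) = 2.398.
Smallest integer k = 3.

3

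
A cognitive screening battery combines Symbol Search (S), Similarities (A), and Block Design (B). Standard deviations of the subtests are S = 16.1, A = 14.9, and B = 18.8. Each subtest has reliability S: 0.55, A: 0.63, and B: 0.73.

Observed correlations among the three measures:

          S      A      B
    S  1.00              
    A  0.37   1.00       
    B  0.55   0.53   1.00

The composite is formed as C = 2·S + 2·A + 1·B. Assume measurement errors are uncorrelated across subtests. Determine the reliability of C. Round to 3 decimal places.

Var(C) = 2²·16.1² + 2²·14.9² + 18.8² + 2·[4·16.1·14.9·0.37 + 2·16.1·18.8·0.55 + 2·14.9·18.8·0.53] = 2278.32 + 1969.82 = 4248.14.
Under uncorrelated errors the observed covariances equal the true-score covariances, so only the own-variance terms attenuate.
True-score variance = [2²·16.1²·0.55 + 2²·14.9²·0.63 + 18.8²·0.73] + 1969.82 = 1387.74 + 1969.82 = 3357.56.
Reliability = 3357.56 / 4248.14 = 0.790.

0.790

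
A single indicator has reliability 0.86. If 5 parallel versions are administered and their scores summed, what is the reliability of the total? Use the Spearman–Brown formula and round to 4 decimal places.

0.9685

ρ_k = kρ / (1 + (k−1)ρ) = 5·0.86 / (1 + 4·0.86) = 4.300 / 4.440 = 0.9685.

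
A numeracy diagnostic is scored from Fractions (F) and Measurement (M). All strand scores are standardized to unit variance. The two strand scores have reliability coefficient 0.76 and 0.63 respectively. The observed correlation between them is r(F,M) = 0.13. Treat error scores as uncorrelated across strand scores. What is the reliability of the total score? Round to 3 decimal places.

0.730

Var(F+M) = 2 + 2·[0.13] = 2 + 0.26 = 2.26.
Under uncorrelated errors the observed covariances equal the true-score covariances, so only the own-variance terms attenuate.
True-score variance = [0.76 + 0.63] + 0.26 = 1.39 + 0.26 = 1.65.
Reliability = 1.65 / 2.26 = 0.730.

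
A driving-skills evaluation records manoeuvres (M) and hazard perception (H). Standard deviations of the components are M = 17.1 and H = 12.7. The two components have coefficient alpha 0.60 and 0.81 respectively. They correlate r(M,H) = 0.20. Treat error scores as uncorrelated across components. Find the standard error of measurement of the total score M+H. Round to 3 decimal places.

12.149

Var(total) = 453.7 + 86.868 = 540.568.
True-score variance = 306.091 + 86.868 = 392.959, so reliability = 0.7269.
Error variance = 540.568 − 392.959 = 147.609; SEM = √147.609 = 12.149.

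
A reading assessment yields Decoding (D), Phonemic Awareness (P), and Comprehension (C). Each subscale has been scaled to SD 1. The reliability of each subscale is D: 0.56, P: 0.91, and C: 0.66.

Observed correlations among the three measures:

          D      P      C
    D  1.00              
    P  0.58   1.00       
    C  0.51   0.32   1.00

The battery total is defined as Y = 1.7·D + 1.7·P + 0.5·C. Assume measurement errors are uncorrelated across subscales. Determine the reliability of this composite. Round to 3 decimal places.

0.850

Var(Y) = 1.7² + 1.7² + 0.5² + 2·[2.89·0.58 + 0.85·0.51 + 0.85·0.32] = 6.03 + 4.7634 = 10.7934.
Under uncorrelated errors the observed covariances equal the true-score covariances, so only the own-variance terms attenuate.
True-score variance = [1.7²·0.56 + 1.7²·0.91 + 0.5²·0.66] + 4.7634 = 4.4133 + 4.7634 = 9.1767.
Reliability = 9.1767 / 10.7934 = 0.850.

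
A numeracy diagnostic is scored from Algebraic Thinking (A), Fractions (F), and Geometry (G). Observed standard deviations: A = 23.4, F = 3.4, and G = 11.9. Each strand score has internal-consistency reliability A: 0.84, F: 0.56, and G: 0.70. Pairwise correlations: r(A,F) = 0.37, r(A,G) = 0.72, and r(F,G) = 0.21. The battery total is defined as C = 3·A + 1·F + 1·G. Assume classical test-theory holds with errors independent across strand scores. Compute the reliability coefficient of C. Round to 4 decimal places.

Var(C) = 3²·23.4² + 3.4² + 11.9² + 2·[3·23.4·3.4·0.37 + 3·23.4·11.9·0.72 + 3.4·11.9·0.21] = 5081.21 + 1396.56 = 6477.77.
Because errors are independent across components, Cov(Tᵢ,Tⱼ) = Cov(Xᵢ,Xⱼ); the off-diagonal part of the true-score variance is the same as above.
True-score variance = [3²·23.4²·0.84 + 3.4²·0.56 + 11.9²·0.70] + 1396.56 = 4245.15 + 1396.56 = 5641.72.
Reliability = 5641.72 / 6477.77 = 0.8709.

0.8709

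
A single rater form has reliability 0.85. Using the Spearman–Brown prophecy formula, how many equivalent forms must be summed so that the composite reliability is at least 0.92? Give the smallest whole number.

3

k ≥ ρ*(1−ρ₁)/(ρ₁(1−ρ*)) = 0.92·0.15 / (0.85·0.08) = 2.029.
Smallest integer k = 3.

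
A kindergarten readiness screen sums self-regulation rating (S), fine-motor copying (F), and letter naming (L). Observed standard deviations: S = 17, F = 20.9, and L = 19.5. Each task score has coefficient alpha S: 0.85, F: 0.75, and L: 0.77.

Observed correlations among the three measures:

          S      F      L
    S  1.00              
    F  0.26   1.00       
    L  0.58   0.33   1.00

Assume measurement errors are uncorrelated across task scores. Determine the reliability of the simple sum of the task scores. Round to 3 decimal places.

Var(S+F+L) = 17² + 20.9² + 19.5² + 2·[17·20.9·0.26 + 17·19.5·0.58 + 20.9·19.5·0.33] = 1106.06 + 838.279 = 1944.34.
Under uncorrelated errors the observed covariances equal the true-score covariances, so only the own-variance terms attenuate.
True-score variance = [17²·0.85 + 20.9²·0.75 + 19.5²·0.77] + 838.279 = 866.05 + 838.279 = 1704.33.
Reliability = 1704.33 / 1944.34 = 0.877.

0.877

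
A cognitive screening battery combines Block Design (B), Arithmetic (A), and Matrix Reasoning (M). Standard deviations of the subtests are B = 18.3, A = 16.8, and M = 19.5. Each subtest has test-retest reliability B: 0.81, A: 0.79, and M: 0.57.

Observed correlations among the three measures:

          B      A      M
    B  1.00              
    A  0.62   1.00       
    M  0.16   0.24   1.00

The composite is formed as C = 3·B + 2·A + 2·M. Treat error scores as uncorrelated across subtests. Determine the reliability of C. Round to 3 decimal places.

Var(C) = 3²·18.3² + 2²·16.8² + 2²·19.5² + 2·[6·18.3·16.8·0.62 + 6·18.3·19.5·0.16 + 4·16.8·19.5·0.24] = 5663.97 + 3601.5 = 9265.47.
With uncorrelated errors the cross-covariances are all true-score covariance, so they carry over unchanged; only the diagonal terms shrink to ρᵢσᵢ².
True-score variance = [3²·18.3²·0.81 + 2²·16.8²·0.79 + 2²·19.5²·0.57] + 3601.5 = 4200.2 + 3601.5 = 7801.69.
Reliability = 7801.69 / 9265.47 = 0.842.

0.842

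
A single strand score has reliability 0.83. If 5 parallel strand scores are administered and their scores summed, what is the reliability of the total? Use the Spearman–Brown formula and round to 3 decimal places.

0.961

ρ_k = kρ / (1 + (k−1)ρ) = 5·0.83 / (1 + 4·0.83) = 4.150 / 4.320 = 0.961.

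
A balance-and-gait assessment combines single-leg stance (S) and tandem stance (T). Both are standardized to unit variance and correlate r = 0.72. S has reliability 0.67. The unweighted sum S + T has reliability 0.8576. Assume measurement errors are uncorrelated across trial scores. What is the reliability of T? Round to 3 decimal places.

Var(S+T) = 2 + 2·0.72 = 3.440.
True-score variance = ρ_S + ρ_T + 2·0.72, so 0.8576 = (0.67 + ρ_T + 1.44) / 3.440.
ρ_T = 0.8576·3.440 − 0.67 − 1.44 = 0.840.

0.840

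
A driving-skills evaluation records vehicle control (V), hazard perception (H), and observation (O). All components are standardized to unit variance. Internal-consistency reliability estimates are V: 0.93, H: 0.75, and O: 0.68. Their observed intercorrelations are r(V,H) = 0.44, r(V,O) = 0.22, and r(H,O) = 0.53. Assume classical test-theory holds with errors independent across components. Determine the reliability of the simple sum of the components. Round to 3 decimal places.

0.881

Var(V+H+O) = 3 + 2·[0.44 + 0.22 + 0.53] = 3 + 2.38 = 5.38.
Because errors are independent across components, Cov(Tᵢ,Tⱼ) = Cov(Xᵢ,Xⱼ); the off-diagonal part of the true-score variance is the same as above.
True-score variance = [0.93 + 0.75 + 0.68] + 2.38 = 2.36 + 2.38 = 4.74.
Reliability = 4.74 / 5.38 = 0.881.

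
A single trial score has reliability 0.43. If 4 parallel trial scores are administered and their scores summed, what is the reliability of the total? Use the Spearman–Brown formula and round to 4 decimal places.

ρ_k = kρ / (1 + (k−1)ρ) = 4·0.43 / (1 + 3·0.43) = 1.720 / 2.290 = 0.7511.

0.7511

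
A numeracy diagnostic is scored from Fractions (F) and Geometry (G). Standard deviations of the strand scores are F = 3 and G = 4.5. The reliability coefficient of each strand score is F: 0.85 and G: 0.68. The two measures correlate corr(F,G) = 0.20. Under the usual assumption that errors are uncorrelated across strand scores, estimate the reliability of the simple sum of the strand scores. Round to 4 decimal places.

Var(F+G) = 3² + 4.5² + 2·[3·4.5·0.20] = 29.25 + 5.4 = 34.65.
With uncorrelated errors the cross-covariances are all true-score covariance, so they carry over unchanged; only the diagonal terms shrink to ρᵢσᵢ².
True-score variance = [3²·0.85 + 4.5²·0.68] + 5.4 = 21.42 + 5.4 = 26.82.
Reliability = 26.82 / 34.65 = 0.7740.

0.7740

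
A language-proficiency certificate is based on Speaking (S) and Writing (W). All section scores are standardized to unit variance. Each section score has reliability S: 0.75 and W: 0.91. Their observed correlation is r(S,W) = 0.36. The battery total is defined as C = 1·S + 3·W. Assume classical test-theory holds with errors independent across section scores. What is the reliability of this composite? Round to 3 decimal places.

0.913

Var(C) = 1 + 3² + 2·[3·0.36] = 10 + 2.16 = 12.16.
Under uncorrelated errors the observed covariances equal the true-score covariances, so only the own-variance terms attenuate.
True-score variance = [0.75 + 3²·0.91] + 2.16 = 8.94 + 2.16 = 11.1.
Reliability = 11.1 / 12.16 = 0.913.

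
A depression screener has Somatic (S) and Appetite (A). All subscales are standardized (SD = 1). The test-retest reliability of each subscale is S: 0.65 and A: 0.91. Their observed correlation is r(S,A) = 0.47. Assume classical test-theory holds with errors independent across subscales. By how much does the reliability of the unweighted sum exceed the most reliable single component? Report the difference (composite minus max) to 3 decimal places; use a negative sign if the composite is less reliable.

-0.060

Var(sum) = 2 + 0.94 = 2.94; true-score variance = 1.56 + 0.94 = 2.5; composite reliability = 0.8503.
Max component reliability = 0.9100.
Difference = 0.8503 − 0.9100 = -0.060.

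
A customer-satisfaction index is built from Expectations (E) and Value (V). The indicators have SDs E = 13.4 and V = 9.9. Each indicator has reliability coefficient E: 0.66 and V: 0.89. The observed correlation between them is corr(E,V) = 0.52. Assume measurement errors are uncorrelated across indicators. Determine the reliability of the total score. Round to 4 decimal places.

0.8271

Var(E+V) = 13.4² + 9.9² + 2·[13.4·9.9·0.52] = 277.57 + 137.966 = 415.536.
With uncorrelated errors the cross-covariances are all true-score covariance, so they carry over unchanged; only the diagonal terms shrink to ρᵢσᵢ².
True-score variance = [13.4²·0.66 + 9.9²·0.89] + 137.966 = 205.739 + 137.966 = 343.705.
Reliability = 343.705 / 415.536 = 0.8271.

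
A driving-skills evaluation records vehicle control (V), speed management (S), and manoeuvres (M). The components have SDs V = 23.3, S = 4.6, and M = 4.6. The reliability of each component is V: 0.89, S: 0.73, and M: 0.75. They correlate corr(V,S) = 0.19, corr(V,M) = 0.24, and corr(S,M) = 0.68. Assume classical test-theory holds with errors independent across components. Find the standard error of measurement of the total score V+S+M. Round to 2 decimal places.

8.41

Var(total) = 585.21 + 120.952 = 706.162.
True-score variance = 514.489 + 120.952 = 635.441, so reliability = 0.8999.
Error variance = 706.162 − 635.441 = 70.7211; SEM = √70.7211 = 8.41.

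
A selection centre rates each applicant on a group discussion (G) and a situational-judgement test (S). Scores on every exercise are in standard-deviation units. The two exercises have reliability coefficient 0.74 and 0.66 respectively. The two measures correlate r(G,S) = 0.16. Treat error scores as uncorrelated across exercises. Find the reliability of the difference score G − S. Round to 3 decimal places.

0.643

Var(G−S) = 1 + 1 − 2·0.16 = 2 − 0.32 = 1.68.
With uncorrelated errors the cross-covariances are all true-score covariance, so they carry over unchanged; only the diagonal terms shrink to ρᵢσᵢ².
True-score variance = [0.74 + 0.66] − 0.32 = 1.4 − 0.32 = 1.08.
Reliability = 1.08 / 1.68 = 0.643.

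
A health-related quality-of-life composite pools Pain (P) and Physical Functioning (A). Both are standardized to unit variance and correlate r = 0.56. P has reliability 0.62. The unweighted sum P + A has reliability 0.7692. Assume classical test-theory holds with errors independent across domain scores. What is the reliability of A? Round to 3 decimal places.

Var(P+A) = 2 + 2·0.56 = 3.120.
True-score variance = ρ_P + ρ_A + 2·0.56, so 0.7692 = (0.62 + ρ_A + 1.12) / 3.120.
ρ_A = 0.7692·3.120 − 0.62 − 1.12 = 0.660.

0.660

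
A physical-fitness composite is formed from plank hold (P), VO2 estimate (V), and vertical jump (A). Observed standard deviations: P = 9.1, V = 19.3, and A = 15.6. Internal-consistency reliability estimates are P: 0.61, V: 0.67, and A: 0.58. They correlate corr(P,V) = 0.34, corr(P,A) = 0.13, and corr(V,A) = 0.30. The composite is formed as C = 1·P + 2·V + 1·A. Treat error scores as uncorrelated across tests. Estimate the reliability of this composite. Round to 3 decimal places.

0.745

Var(C) = 9.1² + 2²·19.3² + 15.6² + 2·[2·9.1·19.3·0.34 + 9.1·15.6·0.13 + 2·19.3·15.6·0.30] = 1816.13 + 637.062 = 2453.19.
Under uncorrelated errors the observed covariances equal the true-score covariances, so only the own-variance terms attenuate.
True-score variance = [9.1²·0.61 + 2²·19.3²·0.67 + 15.6²·0.58] + 637.062 = 1189.94 + 637.062 = 1827.
Reliability = 1827 / 2453.19 = 0.745.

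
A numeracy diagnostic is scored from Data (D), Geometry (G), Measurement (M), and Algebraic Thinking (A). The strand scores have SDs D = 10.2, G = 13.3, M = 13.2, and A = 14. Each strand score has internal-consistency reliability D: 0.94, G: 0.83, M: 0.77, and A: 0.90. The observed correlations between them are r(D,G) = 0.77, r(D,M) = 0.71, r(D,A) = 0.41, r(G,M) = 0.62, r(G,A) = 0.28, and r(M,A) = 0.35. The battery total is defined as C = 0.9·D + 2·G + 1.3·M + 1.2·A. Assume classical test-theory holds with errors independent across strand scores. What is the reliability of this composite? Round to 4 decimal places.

0.9289

Var(C) = 0.9²·10.2² + 2²·13.3² + 1.3²·13.2² + 1.2²·14² + 2·[1.8·10.2·13.3·0.77 + 1.17·10.2·13.2·0.71 + 1.08·10.2·14·0.41 + 2.6·13.3·13.2·0.62 + 2.4·13.3·14·0.28 + 1.56·13.2·14·0.35] = 1368.54 + 1744.26 = 3112.8.
Because errors are independent across components, Cov(Tᵢ,Tⱼ) = Cov(Xᵢ,Xⱼ); the off-diagonal part of the true-score variance is the same as above.
True-score variance = [0.9²·10.2²·0.94 + 2²·13.3²·0.83 + 1.3²·13.2²·0.77 + 1.2²·14²·0.90] + 1744.26 = 1147.25 + 1744.26 = 2891.51.
Reliability = 2891.51 / 3112.8 = 0.9289.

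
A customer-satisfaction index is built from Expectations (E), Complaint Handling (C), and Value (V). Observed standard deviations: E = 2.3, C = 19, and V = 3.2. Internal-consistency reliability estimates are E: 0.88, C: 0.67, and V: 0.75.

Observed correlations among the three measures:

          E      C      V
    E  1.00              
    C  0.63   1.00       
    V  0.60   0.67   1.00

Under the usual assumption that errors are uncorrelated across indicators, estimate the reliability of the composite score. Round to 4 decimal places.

Var(E+C+V) = 2.3² + 19² + 3.2² + 2·[2.3·19·0.63 + 2.3·3.2·0.60 + 19·3.2·0.67] = 376.53 + 145.366 = 521.896.
With uncorrelated errors the cross-covariances are all true-score covariance, so they carry over unchanged; only the diagonal terms shrink to ρᵢσᵢ².
True-score variance = [2.3²·0.88 + 19²·0.67 + 3.2²·0.75] + 145.366 = 254.205 + 145.366 = 399.571.
Reliability = 399.571 / 521.896 = 0.7656.

0.7656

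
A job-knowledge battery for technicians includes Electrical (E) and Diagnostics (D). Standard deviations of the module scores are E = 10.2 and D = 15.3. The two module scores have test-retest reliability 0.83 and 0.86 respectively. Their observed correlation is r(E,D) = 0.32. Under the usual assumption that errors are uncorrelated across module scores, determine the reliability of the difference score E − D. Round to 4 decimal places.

0.7882

Var(E−D) = 10.2² + 15.3² − 2·10.2·15.3·0.32 = 338.13 − 99.8784 = 238.252.
Because errors are independent across components, Cov(Tᵢ,Tⱼ) = Cov(Xᵢ,Xⱼ); the off-diagonal part of the true-score variance is the same as above.
True-score variance = [10.2²·0.83 + 15.3²·0.86] − 99.8784 = 287.671 − 99.8784 = 187.792.
Reliability = 187.792 / 238.252 = 0.7882.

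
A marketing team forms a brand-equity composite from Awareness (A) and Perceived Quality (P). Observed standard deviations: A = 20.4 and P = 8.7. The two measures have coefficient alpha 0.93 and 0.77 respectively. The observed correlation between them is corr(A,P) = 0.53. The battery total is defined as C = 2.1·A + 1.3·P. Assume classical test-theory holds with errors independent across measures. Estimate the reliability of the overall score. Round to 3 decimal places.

Var(C) = 2.1²·20.4² + 1.3²·8.7² + 2·[2.73·20.4·8.7·0.53] = 1963.18 + 513.592 = 2476.77.
With uncorrelated errors the cross-covariances are all true-score covariance, so they carry over unchanged; only the diagonal terms shrink to ρᵢσᵢ².
True-score variance = [2.1²·20.4²·0.93 + 1.3²·8.7²·0.77] + 513.592 = 1805.29 + 513.592 = 2318.88.
Reliability = 2318.88 / 2476.77 = 0.936.

0.936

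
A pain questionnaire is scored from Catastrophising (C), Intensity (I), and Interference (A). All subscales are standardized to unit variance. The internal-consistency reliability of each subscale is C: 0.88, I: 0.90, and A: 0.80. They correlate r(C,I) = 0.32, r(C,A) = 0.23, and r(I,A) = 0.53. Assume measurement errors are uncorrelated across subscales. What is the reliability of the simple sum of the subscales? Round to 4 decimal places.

Var(C+I+A) = 3 + 2·[0.32 + 0.23 + 0.53] = 3 + 2.16 = 5.16.
Because errors are independent across components, Cov(Tᵢ,Tⱼ) = Cov(Xᵢ,Xⱼ); the off-diagonal part of the true-score variance is the same as above.
True-score variance = [0.88 + 0.90 + 0.80] + 2.16 = 2.58 + 2.16 = 4.74.
Reliability = 4.74 / 5.16 = 0.9186.

0.9186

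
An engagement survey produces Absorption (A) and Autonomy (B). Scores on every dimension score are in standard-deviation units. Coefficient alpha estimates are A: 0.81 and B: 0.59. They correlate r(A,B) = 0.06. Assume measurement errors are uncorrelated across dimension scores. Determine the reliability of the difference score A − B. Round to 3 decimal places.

Var(A−B) = 1 + 1 − 2·0.06 = 2 − 0.12 = 1.88.
With uncorrelated errors the cross-covariances are all true-score covariance, so they carry over unchanged; only the diagonal terms shrink to ρᵢσᵢ².
True-score variance = [0.81 + 0.59] − 0.12 = 1.4 − 0.12 = 1.28.
Reliability = 1.28 / 1.88 = 0.681.

0.681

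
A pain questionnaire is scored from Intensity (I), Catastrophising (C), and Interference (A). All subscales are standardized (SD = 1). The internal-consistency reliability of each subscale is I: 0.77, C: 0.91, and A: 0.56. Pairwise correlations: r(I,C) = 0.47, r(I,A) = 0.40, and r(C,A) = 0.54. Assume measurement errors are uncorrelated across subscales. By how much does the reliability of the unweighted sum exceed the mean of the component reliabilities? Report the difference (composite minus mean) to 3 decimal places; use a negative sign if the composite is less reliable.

0.123

Var(sum) = 3 + 2.82 = 5.82; true-score variance = 2.24 + 2.82 = 5.06; composite reliability = 0.8694.
Mean component reliability = 0.7467.
Difference = 0.8694 − 0.7467 = 0.123.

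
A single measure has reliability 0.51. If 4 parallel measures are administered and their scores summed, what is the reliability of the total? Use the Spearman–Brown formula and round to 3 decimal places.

ρ_k = kρ / (1 + (k−1)ρ) = 4·0.51 / (1 + 3·0.51) = 2.040 / 2.530 = 0.806.

0.806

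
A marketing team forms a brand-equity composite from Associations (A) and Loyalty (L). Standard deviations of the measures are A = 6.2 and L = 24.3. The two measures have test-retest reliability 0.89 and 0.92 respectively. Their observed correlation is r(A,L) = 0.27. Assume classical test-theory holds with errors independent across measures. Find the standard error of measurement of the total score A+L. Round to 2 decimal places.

Var(total) = 628.93 + 81.3564 = 710.286.
True-score variance = 577.462 + 81.3564 = 658.819, so reliability = 0.9275.
Error variance = 710.286 − 658.819 = 51.4676; SEM = √51.4676 = 7.17.

7.17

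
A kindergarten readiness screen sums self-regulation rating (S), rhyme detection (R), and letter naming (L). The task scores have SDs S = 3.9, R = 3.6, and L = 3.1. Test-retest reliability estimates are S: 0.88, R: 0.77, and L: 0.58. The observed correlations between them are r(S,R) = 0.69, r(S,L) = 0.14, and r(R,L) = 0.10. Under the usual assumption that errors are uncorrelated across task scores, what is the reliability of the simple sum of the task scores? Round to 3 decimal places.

Var(S+R+L) = 3.9² + 3.6² + 3.1² + 2·[3.9·3.6·0.69 + 3.9·3.1·0.14 + 3.6·3.1·0.10] = 37.78 + 24.9924 = 62.7724.
Under uncorrelated errors the observed covariances equal the true-score covariances, so only the own-variance terms attenuate.
True-score variance = [3.9²·0.88 + 3.6²·0.77 + 3.1²·0.58] + 24.9924 = 28.9378 + 24.9924 = 53.9302.
Reliability = 53.9302 / 62.7724 = 0.859.

0.859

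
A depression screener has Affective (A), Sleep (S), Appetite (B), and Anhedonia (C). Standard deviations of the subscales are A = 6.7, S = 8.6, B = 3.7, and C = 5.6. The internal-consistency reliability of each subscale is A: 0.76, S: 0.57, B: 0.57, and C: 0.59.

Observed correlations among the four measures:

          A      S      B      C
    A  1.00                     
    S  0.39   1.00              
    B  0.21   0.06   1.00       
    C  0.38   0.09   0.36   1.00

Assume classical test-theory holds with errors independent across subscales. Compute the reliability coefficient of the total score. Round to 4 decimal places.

0.7772

Var(A+S+B+C) = 6.7² + 8.6² + 3.7² + 5.6² + 2·[6.7·8.6·0.39 + 6.7·3.7·0.21 + 6.7·5.6·0.38 + 8.6·3.7·0.06 + 8.6·5.6·0.09 + 3.7·5.6·0.36] = 163.9 + 111.276 = 275.176.
With uncorrelated errors the cross-covariances are all true-score covariance, so they carry over unchanged; only the diagonal terms shrink to ρᵢσᵢ².
True-score variance = [6.7²·0.76 + 8.6²·0.57 + 3.7²·0.57 + 5.6²·0.59] + 111.276 = 102.579 + 111.276 = 213.855.
Reliability = 213.855 / 275.176 = 0.7772.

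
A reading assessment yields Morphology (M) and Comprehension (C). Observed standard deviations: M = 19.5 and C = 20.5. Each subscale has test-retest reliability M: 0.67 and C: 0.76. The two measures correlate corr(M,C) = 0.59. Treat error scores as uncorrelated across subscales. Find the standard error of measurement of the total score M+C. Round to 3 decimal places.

Var(total) = 800.5 + 471.705 = 1272.2.
True-score variance = 574.158 + 471.705 = 1045.86, so reliability = 0.8221.
Error variance = 1272.2 − 1045.86 = 226.342; SEM = √226.342 = 15.045.

15.045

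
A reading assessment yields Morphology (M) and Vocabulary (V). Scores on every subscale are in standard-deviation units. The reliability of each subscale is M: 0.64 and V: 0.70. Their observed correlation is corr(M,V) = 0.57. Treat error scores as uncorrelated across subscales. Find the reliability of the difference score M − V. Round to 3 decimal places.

0.233

Var(M−V) = 1 + 1 − 2·0.57 = 2 − 1.14 = 0.86.
Because errors are independent across components, Cov(Tᵢ,Tⱼ) = Cov(Xᵢ,Xⱼ); the off-diagonal part of the true-score variance is the same as above.
True-score variance = [0.64 + 0.70] − 1.14 = 1.34 − 1.14 = 0.2.
Reliability = 0.2 / 0.86 = 0.233.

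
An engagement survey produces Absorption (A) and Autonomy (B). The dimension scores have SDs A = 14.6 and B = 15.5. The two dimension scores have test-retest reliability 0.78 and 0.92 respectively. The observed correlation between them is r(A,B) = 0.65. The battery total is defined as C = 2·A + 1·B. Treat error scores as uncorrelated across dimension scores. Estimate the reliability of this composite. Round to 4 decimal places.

Var(C) = 2²·14.6² + 15.5² + 2·[2·14.6·15.5·0.65] = 1092.89 + 588.38 = 1681.27.
Under uncorrelated errors the observed covariances equal the true-score covariances, so only the own-variance terms attenuate.
True-score variance = [2²·14.6²·0.78 + 15.5²·0.92] + 588.38 = 886.089 + 588.38 = 1474.47.
Reliability = 1474.47 / 1681.27 = 0.8770.

0.8770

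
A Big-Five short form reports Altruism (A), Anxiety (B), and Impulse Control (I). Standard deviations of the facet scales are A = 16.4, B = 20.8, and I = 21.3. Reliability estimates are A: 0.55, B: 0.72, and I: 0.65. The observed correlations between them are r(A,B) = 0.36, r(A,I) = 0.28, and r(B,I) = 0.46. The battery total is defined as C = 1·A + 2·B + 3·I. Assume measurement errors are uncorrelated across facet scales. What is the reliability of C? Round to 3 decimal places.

Var(C) = 16.4² + 2²·20.8² + 3²·21.3² + 2·[2·16.4·20.8·0.36 + 3·16.4·21.3·0.28 + 6·20.8·21.3·0.46] = 6082.73 + 3523.65 = 9606.38.
Because errors are independent across components, Cov(Tᵢ,Tⱼ) = Cov(Xᵢ,Xⱼ); the off-diagonal part of the true-score variance is the same as above.
True-score variance = [16.4²·0.55 + 2²·20.8²·0.72 + 3²·21.3²·0.65] + 3523.65 = 4048.02 + 3523.65 = 7571.67.
Reliability = 7571.67 / 9606.38 = 0.788.

0.788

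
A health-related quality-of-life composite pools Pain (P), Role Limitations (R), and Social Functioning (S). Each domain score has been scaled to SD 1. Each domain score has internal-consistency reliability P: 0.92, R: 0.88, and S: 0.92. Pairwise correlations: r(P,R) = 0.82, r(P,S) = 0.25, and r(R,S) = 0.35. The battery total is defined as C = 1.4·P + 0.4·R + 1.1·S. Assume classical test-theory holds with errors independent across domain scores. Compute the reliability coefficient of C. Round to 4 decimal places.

Var(C) = 1.4² + 0.4² + 1.1² + 2·[0.56·0.82 + 1.54·0.25 + 0.44·0.35] = 3.33 + 1.9964 = 5.3264.
Because errors are independent across components, Cov(Tᵢ,Tⱼ) = Cov(Xᵢ,Xⱼ); the off-diagonal part of the true-score variance is the same as above.
True-score variance = [1.4²·0.92 + 0.4²·0.88 + 1.1²·0.92] + 1.9964 = 3.0572 + 1.9964 = 5.0536.
Reliability = 5.0536 / 5.3264 = 0.9488.

0.9488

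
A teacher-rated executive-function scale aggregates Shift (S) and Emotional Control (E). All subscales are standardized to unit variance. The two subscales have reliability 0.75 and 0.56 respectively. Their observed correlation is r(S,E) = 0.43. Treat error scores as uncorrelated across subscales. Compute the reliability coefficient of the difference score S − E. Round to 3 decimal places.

Var(S−E) = 1 + 1 − 2·0.43 = 2 − 0.86 = 1.14.
Because errors are independent across components, Cov(Tᵢ,Tⱼ) = Cov(Xᵢ,Xⱼ); the off-diagonal part of the true-score variance is the same as above.
True-score variance = [0.75 + 0.56] − 0.86 = 1.31 − 0.86 = 0.45.
Reliability = 0.45 / 1.14 = 0.395.

0.395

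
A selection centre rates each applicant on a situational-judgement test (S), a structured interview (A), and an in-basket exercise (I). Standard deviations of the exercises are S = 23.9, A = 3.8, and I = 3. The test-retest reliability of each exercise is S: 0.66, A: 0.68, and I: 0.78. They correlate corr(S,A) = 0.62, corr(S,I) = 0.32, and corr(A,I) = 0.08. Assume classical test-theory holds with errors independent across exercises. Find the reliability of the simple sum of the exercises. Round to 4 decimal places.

Var(S+A+I) = 23.9² + 3.8² + 3² + 2·[23.9·3.8·0.62 + 23.9·3·0.32 + 3.8·3·0.08] = 594.65 + 160.329 = 754.979.
With uncorrelated errors the cross-covariances are all true-score covariance, so they carry over unchanged; only the diagonal terms shrink to ρᵢσᵢ².
True-score variance = [23.9²·0.66 + 3.8²·0.68 + 3²·0.78] + 160.329 = 393.838 + 160.329 = 554.167.
Reliability = 554.167 / 754.979 = 0.7340.

0.7340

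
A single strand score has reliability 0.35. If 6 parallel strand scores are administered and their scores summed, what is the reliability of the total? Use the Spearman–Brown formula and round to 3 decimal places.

ρ_k = kρ / (1 + (k−1)ρ) = 6·0.35 / (1 + 5·0.35) = 2.100 / 2.750 = 0.764.

0.764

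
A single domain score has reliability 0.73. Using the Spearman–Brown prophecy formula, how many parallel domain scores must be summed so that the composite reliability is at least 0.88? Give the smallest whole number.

k ≥ ρ*(1−ρ₁)/(ρ₁(1−ρ*)) = 0.88·0.27 / (0.73·0.12) = 2.712.
Smallest integer k = 3.

3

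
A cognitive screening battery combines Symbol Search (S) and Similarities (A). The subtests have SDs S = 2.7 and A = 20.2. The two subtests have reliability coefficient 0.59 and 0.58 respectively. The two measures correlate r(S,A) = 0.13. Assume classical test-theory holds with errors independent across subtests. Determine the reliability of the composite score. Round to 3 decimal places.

0.594

Var(S+A) = 2.7² + 20.2² + 2·[2.7·20.2·0.13] = 415.33 + 14.1804 = 429.51.
Because errors are independent across components, Cov(Tᵢ,Tⱼ) = Cov(Xᵢ,Xⱼ); the off-diagonal part of the true-score variance is the same as above.
True-score variance = [2.7²·0.59 + 20.2²·0.58] + 14.1804 = 240.964 + 14.1804 = 255.145.
Reliability = 255.145 / 429.51 = 0.594.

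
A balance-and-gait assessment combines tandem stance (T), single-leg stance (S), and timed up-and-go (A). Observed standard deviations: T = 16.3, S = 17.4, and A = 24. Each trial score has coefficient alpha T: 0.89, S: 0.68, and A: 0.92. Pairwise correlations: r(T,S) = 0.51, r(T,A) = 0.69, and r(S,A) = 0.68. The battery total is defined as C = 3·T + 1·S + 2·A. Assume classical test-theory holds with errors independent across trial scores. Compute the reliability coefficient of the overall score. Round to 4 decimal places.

Var(C) = 3²·16.3² + 17.4² + 2²·24² + 2·[3·16.3·17.4·0.51 + 6·16.3·24·0.69 + 2·17.4·24·0.68] = 4997.97 + 5242.89 = 10240.9.
Under uncorrelated errors the observed covariances equal the true-score covariances, so only the own-variance terms attenuate.
True-score variance = [3²·16.3²·0.89 + 17.4²·0.68 + 2²·24²·0.92] + 5242.89 = 4453.73 + 5242.89 = 9696.62.
Reliability = 9696.62 / 10240.9 = 0.9469.

0.9469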